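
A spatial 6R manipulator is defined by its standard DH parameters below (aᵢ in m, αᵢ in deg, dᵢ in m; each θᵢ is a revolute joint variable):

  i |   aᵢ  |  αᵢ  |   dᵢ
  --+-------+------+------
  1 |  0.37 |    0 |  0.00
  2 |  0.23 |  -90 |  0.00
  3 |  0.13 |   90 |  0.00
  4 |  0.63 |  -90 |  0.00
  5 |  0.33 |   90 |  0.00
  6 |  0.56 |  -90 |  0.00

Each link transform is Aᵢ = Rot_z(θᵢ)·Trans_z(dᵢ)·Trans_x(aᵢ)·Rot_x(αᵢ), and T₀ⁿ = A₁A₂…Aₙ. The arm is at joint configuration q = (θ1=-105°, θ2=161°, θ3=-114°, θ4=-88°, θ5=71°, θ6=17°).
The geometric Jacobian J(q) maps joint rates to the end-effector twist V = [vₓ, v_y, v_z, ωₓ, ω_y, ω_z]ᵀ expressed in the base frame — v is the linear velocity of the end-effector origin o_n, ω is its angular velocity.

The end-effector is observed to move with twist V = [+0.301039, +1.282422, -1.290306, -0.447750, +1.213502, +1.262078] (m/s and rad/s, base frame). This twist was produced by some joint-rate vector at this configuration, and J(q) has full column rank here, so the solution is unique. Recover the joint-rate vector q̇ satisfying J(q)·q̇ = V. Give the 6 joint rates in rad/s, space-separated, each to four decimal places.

0.0790 0.0840 0.5420 -0.9710 0.7140 -0.5110

o_n = [1.1276, -0.1630, 0.6302]
J₁: ẑ×o_n = [0.1630, 1.1276, -0.0000], ω = ẑ
J2: z=[0.0000, 0.0000, 1.0000] o=[-0.0958, -0.3574, 0.0000] → [-0.1944, 1.2234, 0.0000, 0.0000, 0.0000, 1.0000]
J3: z=[-0.8290, 0.5592, 0.0000] o=[0.0329, -0.1667, 0.0000] → [0.3524, 0.5224, -0.6153, -0.8290, 0.5592, 0.0000]
J4: z=[-0.5108, -0.7574, -0.4067] o=[0.0033, -0.2105, 0.1188] → [-0.3680, -0.1960, 0.8272, -0.5108, -0.7574, -0.4067]
J5: z=[-0.2562, -0.3175, 0.9130] o=[0.5203, -0.5700, 0.1388] → [-0.5276, 0.6804, 0.0885, -0.2562, -0.3175, 0.9130]
J6: z=[0.6096, -0.7861, -0.1023] o=[0.7678, -0.3950, 0.2692] → [-0.2600, -0.2568, 0.4243, 0.6096, -0.7861, -0.1023]
q̇ = J⁺·V = [0.0790, 0.0840, 0.5420, -0.9710, 0.7140, -0.5110]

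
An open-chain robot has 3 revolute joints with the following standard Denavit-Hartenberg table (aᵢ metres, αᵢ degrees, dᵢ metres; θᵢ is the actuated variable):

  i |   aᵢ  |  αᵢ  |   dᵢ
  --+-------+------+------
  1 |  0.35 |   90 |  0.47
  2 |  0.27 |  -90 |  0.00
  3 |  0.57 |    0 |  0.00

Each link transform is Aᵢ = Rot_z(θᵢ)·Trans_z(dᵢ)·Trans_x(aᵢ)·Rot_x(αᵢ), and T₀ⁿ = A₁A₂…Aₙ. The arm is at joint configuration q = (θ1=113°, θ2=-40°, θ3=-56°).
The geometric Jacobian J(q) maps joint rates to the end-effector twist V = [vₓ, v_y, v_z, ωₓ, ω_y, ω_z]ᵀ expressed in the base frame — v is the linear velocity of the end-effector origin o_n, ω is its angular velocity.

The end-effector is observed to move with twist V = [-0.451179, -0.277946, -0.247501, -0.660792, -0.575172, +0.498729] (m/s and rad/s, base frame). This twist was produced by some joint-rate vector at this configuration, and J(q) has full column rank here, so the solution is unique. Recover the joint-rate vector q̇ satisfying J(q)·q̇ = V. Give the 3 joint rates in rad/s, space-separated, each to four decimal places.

o_n = [0.1220, 0.9220, 0.0916]
J₁: ẑ×o_n = [-0.9220, 0.1220, 0.0000], ω = ẑ
J2: z=[0.9205, 0.3907, 0.0000] o=[-0.1368, 0.3222, 0.4700] → [-0.1479, 0.3484, 0.4510, 0.9205, 0.3907, 0.0000]
J3: z=[-0.2512, 0.5917, 0.7660] o=[-0.2176, 0.5126, 0.2964] → [-0.4348, 0.2087, -0.3038, -0.2512, 0.5917, 0.7660]
q̇ = J⁺·V = [0.8220, -0.8330, -0.4220]

0.8220 -0.8330 -0.4220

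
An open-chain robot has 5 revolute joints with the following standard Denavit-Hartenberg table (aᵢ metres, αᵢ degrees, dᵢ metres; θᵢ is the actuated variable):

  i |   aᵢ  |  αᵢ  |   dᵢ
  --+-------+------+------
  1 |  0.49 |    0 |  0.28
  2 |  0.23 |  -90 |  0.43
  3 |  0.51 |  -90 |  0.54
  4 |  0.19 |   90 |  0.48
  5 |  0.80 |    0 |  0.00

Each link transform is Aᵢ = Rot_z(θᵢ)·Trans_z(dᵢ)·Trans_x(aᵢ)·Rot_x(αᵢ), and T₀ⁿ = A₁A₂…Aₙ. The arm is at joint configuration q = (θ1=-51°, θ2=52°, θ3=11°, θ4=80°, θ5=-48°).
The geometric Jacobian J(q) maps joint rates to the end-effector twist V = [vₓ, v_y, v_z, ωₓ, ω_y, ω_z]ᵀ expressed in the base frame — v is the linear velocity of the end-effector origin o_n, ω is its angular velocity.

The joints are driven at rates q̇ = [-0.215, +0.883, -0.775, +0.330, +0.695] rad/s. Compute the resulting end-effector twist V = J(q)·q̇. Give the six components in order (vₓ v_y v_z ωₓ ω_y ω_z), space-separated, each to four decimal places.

-0.1928 0.0686 0.1668 0.6202 -0.6436 0.2135

o_n = [1.1874, -0.5398, 0.7011]
J₁: ẑ×o_n = [0.5398, 1.1874, -0.0000], ω = ẑ
J2: z=[0.0000, 0.0000, 1.0000] o=[0.3084, -0.3808, 0.2800] → [0.1590, 0.8790, -0.0000, 0.0000, 0.0000, 1.0000]
J3: z=[-0.0175, 0.9998, 0.0000] o=[0.5383, -0.3768, 0.7100] → [-0.0089, -0.0002, -0.6461, -0.0175, 0.9998, 0.0000]
J4: z=[-0.1908, -0.0033, -0.9816] o=[1.0295, 0.1719, 0.6127] → [-0.6989, -0.1382, 0.1363, -0.1908, -0.0033, -0.9816]
J5: z=[0.9635, 0.1905, -0.1879] o=[0.9735, -0.0163, 0.1352] → [0.0094, -0.5854, -0.5452, 0.9635, 0.1905, -0.1879]
V = J·q̇ = [-0.1928, 0.0686, 0.1668, 0.6202, -0.6436, 0.2135]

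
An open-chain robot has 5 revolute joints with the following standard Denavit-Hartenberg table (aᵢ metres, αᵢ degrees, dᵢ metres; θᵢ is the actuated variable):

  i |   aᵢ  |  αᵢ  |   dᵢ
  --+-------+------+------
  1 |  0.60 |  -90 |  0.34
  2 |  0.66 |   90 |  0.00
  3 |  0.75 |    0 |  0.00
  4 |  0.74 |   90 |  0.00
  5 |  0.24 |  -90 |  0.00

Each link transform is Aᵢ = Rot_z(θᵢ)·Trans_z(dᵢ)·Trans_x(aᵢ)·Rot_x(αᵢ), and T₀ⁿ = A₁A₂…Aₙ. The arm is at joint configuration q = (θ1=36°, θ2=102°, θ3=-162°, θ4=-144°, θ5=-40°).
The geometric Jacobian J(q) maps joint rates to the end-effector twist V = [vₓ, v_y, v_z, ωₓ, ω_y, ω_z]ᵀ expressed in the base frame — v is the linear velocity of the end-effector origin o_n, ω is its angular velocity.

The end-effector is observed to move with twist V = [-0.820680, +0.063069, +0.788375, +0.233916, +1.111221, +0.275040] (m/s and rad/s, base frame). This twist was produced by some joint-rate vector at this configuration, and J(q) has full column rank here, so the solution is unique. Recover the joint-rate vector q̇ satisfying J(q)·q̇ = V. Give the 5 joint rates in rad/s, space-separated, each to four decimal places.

0.7320 0.9590 0.3670 0.5520 0.3360

o_n = [-0.0221, 0.6213, -0.1070]
J₁: ẑ×o_n = [-0.6213, -0.0221, 0.0000], ω = ẑ
J2: z=[-0.5878, 0.8090, 0.0000] o=[0.4854, 0.3527, 0.3400] → [-0.3616, -0.2627, 0.2527, -0.5878, 0.8090, 0.0000]
J3: z=[0.7913, 0.5749, -0.2079] o=[0.3744, 0.2720, -0.3056] → [0.1868, -0.0747, 0.5044, 0.7913, 0.5749, -0.2079]
J4: z=[0.7913, 0.5749, -0.2079] o=[0.6306, 0.1717, 0.3921] → [-0.1935, 0.5307, 0.7311, 0.7913, 0.5749, -0.2079]
J5: z=[0.2094, -0.5744, -0.7913] o=[0.2055, 0.6029, -0.0333] → [0.0569, 0.1956, -0.1269, 0.2094, -0.5744, -0.7913]
q̇ = J⁺·V = [0.7320, 0.9590, 0.3670, 0.5520, 0.3360]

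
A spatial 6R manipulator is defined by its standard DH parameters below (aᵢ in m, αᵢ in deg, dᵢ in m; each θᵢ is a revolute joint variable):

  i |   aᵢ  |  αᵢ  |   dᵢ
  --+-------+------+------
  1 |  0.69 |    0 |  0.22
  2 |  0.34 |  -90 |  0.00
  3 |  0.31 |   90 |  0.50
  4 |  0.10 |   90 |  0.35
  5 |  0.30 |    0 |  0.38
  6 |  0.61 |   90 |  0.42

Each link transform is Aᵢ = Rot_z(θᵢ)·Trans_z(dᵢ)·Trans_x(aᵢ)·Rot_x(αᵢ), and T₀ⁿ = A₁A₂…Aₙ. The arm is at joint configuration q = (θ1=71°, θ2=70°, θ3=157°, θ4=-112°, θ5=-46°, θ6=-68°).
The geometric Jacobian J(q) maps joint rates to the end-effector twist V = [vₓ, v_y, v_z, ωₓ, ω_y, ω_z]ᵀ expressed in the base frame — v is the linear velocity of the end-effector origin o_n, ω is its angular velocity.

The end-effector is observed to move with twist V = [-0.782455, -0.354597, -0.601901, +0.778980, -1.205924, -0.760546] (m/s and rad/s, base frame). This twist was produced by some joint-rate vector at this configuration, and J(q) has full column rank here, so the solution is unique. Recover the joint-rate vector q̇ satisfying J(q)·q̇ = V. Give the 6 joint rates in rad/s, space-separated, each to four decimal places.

-0.3390 -0.1640 0.9950 -0.2960 -0.8200 -0.6430

o_n = [-0.7042, 0.4475, 0.7870]
J₁: ẑ×o_n = [-0.4475, -0.7042, 0.0000], ω = ẑ
J2: z=[0.0000, 0.0000, 1.0000] o=[0.2246, 0.6524, 0.2200] → [0.2049, -0.9289, 0.0000, 0.0000, 0.0000, 1.0000]
J3: z=[-0.6293, -0.7771, 0.0000] o=[-0.0396, 0.8664, 0.2200] → [-0.4406, 0.3568, -0.2529, -0.6293, -0.7771, 0.0000]
J4: z=[-0.3037, 0.2459, -0.9205] o=[-0.1325, 0.2982, 0.0989] → [0.3066, 0.7352, 0.0953, -0.3037, 0.2459, -0.9205]
J5: z=[-0.8990, 0.2460, 0.3623] o=[-0.2072, 0.4780, -0.2087] → [0.2560, 0.7150, 0.1497, -0.8990, 0.2460, 0.3623]
J6: z=[-0.8990, 0.2460, 0.3623] o=[-0.4176, 0.7138, 0.1581] → [0.2512, 0.4615, 0.3100, -0.8990, 0.2460, 0.3623]
q̇ = J⁺·V = [-0.3390, -0.1640, 0.9950, -0.2960, -0.8200, -0.6430]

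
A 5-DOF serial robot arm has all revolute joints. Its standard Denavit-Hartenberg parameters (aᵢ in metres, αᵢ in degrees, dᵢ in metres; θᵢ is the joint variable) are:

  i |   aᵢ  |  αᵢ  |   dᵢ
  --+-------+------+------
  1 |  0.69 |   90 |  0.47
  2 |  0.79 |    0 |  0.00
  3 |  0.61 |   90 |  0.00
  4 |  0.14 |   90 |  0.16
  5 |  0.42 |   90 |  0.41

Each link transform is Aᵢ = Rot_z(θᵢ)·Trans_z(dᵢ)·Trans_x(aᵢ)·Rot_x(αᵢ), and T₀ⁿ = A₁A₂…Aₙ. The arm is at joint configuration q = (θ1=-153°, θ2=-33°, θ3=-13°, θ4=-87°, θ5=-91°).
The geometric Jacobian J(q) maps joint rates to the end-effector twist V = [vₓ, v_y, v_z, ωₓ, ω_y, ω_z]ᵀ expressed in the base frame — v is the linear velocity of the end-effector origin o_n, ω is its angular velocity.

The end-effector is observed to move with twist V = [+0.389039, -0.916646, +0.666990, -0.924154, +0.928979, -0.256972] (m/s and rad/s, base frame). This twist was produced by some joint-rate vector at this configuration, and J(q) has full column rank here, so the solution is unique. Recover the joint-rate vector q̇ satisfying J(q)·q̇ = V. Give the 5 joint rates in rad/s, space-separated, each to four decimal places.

o_n = [-1.4303, -0.9015, 0.0710]
J₁: ẑ×o_n = [0.9015, -1.4303, 0.0000], ω = ẑ
J2: z=[-0.4540, 0.8910, 0.0000] o=[-0.6148, -0.3133, 0.4700] → [-0.3555, -0.1811, 0.9937, -0.4540, 0.8910, 0.0000]
J3: z=[-0.4540, 0.8910, 0.0000] o=[-1.2051, -0.6140, 0.0397] → [0.0279, 0.0142, 0.3311, -0.4540, 0.8910, 0.0000]
J4: z=[0.6409, 0.3266, -0.6947] o=[-1.5827, -0.8064, -0.3991] → [0.0874, -0.4072, -0.1107, 0.6409, 0.3266, -0.6947]
J5: z=[0.6419, 0.2683, 0.7184] o=[-1.4212, -0.8810, -0.5155] → [0.1721, -0.3830, -0.0107, 0.6419, 0.2683, 0.7184]
q̇ = J⁺·V = [0.7420, 0.4610, 0.7340, 0.4050, -0.9990]

0.7420 0.4610 0.7340 0.4050 -0.9990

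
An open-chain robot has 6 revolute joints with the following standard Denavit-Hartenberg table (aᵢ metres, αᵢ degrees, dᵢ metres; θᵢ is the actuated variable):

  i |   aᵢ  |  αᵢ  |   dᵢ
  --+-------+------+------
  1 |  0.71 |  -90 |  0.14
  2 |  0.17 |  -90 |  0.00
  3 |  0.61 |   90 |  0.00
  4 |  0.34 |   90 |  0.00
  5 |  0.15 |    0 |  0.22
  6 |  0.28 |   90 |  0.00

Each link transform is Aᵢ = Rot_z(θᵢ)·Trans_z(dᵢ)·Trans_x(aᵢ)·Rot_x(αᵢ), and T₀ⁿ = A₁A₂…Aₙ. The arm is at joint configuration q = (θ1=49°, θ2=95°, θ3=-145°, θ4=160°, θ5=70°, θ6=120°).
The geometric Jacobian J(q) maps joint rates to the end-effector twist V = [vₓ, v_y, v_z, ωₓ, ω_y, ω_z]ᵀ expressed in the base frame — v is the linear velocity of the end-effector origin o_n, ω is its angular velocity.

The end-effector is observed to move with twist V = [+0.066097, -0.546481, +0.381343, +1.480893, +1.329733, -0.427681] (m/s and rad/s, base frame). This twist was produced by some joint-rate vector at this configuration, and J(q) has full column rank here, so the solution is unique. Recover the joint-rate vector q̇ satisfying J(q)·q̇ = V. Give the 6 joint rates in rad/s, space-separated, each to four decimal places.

o_n = [0.1326, 0.5414, 0.5154]
J₁: ẑ×o_n = [-0.5414, 0.1326, 0.0000], ω = ẑ
J2: z=[-0.7547, 0.6561, 0.0000] o=[0.4658, 0.5358, 0.1400] → [0.2463, 0.2833, 0.2143, -0.7547, 0.6561, 0.0000]
J3: z=[-0.6536, -0.7518, 0.0872] o=[0.4561, 0.5247, -0.0294] → [-0.4111, 0.3279, -0.2542, -0.6536, -0.7518, 0.0872]
J4: z=[0.6510, -0.4997, 0.5714] o=[0.2206, 0.7871, 0.4684] → [0.1169, -0.0809, -0.2039, 0.6510, -0.4997, 0.5714]
J5: z=[-0.7462, -0.5594, 0.3610] o=[0.2679, 0.5622, 0.2178] → [-0.1590, 0.1732, -0.0602, -0.7462, -0.5594, 0.3610]
J6: z=[-0.7462, -0.5594, 0.3610] o=[0.2027, 0.3348, 0.3400] → [-0.1727, 0.1056, -0.1934, -0.7462, -0.5594, 0.3610]
q̇ = J⁺·V = [0.5050, -0.6430, -0.9720, -0.7600, -0.7840, -0.3620]

0.5050 -0.6430 -0.9720 -0.7600 -0.7840 -0.3620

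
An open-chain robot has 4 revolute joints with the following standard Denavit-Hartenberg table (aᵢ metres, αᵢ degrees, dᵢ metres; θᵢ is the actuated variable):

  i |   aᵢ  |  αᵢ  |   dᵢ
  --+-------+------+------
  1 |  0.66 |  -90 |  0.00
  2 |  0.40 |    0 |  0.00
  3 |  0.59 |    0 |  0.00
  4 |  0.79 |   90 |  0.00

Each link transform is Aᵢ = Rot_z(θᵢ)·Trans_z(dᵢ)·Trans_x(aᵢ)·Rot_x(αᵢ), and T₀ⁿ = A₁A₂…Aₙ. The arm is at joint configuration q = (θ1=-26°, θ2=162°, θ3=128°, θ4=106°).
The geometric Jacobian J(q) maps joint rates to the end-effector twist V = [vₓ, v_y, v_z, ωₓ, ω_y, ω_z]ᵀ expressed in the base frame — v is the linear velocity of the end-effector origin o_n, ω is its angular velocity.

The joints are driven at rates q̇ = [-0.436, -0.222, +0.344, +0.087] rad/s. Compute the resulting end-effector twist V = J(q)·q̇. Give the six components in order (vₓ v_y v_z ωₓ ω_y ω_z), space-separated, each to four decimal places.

-0.2159 -0.4382 -0.2426 0.0916 0.1878 -0.4360

o_n = [1.0071, -0.4912, -0.0335]
J₁: ẑ×o_n = [0.4912, 1.0071, -0.0000], ω = ẑ
J2: z=[0.4384, 0.8988, 0.0000] o=[0.5932, -0.2893, 0.0000] → [-0.0301, 0.0147, -0.4605, 0.4384, 0.8988, 0.0000]
J3: z=[0.4384, 0.8988, 0.0000] o=[0.2513, -0.1226, -0.1236] → [0.0810, -0.0395, -0.8409, 0.4384, 0.8988, 0.0000]
J4: z=[0.4384, 0.8988, 0.0000] o=[0.4327, -0.2110, 0.4308] → [-0.4174, 0.2036, -0.6391, 0.4384, 0.8988, 0.0000]
V = J·q̇ = [-0.2159, -0.4382, -0.2426, 0.0916, 0.1878, -0.4360]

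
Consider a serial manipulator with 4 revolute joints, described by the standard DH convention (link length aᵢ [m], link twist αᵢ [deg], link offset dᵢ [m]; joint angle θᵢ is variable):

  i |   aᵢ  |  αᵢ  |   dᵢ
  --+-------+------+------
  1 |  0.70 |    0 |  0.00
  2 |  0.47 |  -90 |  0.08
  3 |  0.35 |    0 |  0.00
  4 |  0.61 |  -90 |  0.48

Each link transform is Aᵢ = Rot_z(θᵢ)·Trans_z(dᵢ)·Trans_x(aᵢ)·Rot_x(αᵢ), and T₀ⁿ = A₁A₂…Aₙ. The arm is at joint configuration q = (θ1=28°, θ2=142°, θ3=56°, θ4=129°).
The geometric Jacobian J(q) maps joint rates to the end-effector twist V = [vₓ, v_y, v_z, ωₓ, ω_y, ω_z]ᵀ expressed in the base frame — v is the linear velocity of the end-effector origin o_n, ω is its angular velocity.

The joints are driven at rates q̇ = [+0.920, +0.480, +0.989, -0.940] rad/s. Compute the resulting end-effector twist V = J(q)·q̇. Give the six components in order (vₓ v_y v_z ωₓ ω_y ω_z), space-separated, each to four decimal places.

o_n = [0.4776, -0.1340, -0.1570]
J₁: ẑ×o_n = [0.1340, 0.4776, -0.0000], ω = ẑ
J2: z=[0.0000, 0.0000, 1.0000] o=[0.6181, 0.3286, 0.0000] → [0.4626, -0.1405, 0.0000, 0.0000, 0.0000, 1.0000]
J3: z=[-0.1736, -0.9848, 0.0000] o=[0.1552, 0.4102, 0.0800] → [0.2334, -0.0412, 0.4120, -0.1736, -0.9848, 0.0000]
J4: z=[-0.1736, -0.9848, 0.0000] o=[-0.0375, 0.4442, -0.2102] → [-0.0524, 0.0092, 0.6077, -0.1736, -0.9848, 0.0000]
V = J·q̇ = [0.6254, 0.3225, -0.1638, -0.0085, -0.0483, 1.4000]

0.6254 0.3225 -0.1638 -0.0085 -0.0483 1.4000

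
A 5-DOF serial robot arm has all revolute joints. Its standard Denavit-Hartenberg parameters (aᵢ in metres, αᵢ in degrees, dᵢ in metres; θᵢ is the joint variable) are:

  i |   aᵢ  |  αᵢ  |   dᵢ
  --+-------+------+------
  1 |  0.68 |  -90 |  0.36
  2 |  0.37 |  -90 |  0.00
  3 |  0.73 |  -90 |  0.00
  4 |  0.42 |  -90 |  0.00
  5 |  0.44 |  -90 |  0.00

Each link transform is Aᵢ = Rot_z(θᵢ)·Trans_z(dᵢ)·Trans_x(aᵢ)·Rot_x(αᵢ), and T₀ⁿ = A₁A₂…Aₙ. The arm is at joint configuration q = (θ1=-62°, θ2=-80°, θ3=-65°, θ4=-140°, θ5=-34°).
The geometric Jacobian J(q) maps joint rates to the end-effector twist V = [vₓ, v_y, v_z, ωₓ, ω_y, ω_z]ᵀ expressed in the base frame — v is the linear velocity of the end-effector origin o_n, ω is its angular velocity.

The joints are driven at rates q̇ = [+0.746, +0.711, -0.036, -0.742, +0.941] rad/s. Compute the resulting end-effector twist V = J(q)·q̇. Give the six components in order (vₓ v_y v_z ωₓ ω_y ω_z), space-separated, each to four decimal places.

0.5419 0.2947 -0.9180 1.6713 0.2068 0.2166

o_n = [0.6165, -1.1323, 0.9100]
J₁: ẑ×o_n = [1.1323, 0.6165, -0.0000], ω = ẑ
J2: z=[0.8829, 0.4695, 0.0000] o=[0.3192, -0.6004, 0.3600] → [0.2582, -0.4856, -0.6092, 0.8829, 0.4695, 0.0000]
J3: z=[0.4623, -0.8695, -0.1736] o=[0.3494, -0.6571, 0.7244] → [-0.2439, -0.1322, 0.0126, 0.4623, -0.8695, -0.1736]
J4: z=[-0.2993, -0.3374, 0.8925] o=[0.9587, -0.3938, 1.0282] → [0.6990, -0.3408, 0.1056, -0.2993, -0.3374, 0.8925]
J5: z=[0.8907, -0.4343, 0.1345] o=[0.8150, -0.7446, 0.8474] → [0.0250, -0.0824, -0.4315, 0.8907, -0.4343, 0.1345]
V = J·q̇ = [0.5419, 0.2947, -0.9180, 1.6713, 0.2068, 0.2166]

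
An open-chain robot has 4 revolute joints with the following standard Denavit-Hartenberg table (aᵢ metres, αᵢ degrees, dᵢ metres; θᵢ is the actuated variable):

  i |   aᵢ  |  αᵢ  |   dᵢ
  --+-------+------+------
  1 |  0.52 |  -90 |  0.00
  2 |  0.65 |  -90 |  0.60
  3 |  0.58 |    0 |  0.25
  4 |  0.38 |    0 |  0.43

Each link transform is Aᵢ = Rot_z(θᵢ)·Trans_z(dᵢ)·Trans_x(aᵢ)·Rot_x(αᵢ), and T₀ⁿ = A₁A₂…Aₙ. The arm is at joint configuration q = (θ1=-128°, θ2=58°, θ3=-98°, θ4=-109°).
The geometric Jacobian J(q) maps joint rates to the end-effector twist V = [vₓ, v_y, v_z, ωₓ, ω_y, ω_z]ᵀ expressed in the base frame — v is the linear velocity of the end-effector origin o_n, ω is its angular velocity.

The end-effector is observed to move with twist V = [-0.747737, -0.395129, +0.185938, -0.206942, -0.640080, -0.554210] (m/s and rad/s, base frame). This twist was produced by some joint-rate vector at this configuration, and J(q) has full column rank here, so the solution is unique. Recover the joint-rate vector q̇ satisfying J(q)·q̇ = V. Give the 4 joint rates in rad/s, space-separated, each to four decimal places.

-0.9490 0.2310 -0.3900 -0.3550

o_n = [0.7491, -0.6685, -0.5560]
J₁: ẑ×o_n = [0.6685, 0.7491, -0.0000], ω = ẑ
J2: z=[0.7880, -0.6157, 0.0000] o=[-0.3201, -0.4098, 0.0000] → [0.3423, 0.4381, 0.4544, 0.7880, -0.6157, 0.0000]
J3: z=[0.5221, 0.6683, -0.5299] o=[-0.0594, -1.0506, -0.5512] → [0.1993, -0.4259, -0.3408, 0.5221, 0.6683, -0.5299]
J4: z=[0.5221, 0.6683, -0.5299] o=[0.5501, -1.2034, -0.6153] → [0.3231, -0.1364, 0.1463, 0.5221, 0.6683, -0.5299]
q̇ = J⁺·V = [-0.9490, 0.2310, -0.3900, -0.3550]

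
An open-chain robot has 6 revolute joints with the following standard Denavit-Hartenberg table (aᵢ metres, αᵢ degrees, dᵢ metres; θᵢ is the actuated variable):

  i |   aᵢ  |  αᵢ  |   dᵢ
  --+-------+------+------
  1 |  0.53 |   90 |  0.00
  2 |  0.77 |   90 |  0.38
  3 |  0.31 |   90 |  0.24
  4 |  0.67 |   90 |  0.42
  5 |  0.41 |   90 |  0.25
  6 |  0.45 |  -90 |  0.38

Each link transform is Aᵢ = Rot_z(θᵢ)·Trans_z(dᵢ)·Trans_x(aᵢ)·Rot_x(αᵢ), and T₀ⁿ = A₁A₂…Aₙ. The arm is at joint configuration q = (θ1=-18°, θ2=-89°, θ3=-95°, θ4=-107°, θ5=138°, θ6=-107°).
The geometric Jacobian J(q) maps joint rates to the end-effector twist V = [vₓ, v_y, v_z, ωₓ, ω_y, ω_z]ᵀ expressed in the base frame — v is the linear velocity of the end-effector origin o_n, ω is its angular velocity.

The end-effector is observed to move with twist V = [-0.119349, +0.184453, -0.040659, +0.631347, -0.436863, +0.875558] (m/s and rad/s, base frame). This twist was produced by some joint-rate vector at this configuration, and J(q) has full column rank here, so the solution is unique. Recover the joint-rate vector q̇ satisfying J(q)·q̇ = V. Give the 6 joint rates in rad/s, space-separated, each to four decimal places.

0.7260 -0.6020 -0.9190 0.1380 0.8250 0.0940

o_n = [0.9186, -0.4938, 0.1478]
J₁: ẑ×o_n = [0.4938, 0.9186, -0.0000], ω = ẑ
J2: z=[-0.3090, -0.9511, 0.0000] o=[0.5041, -0.1638, 0.0000] → [-0.1405, 0.0457, 0.4962, -0.3090, -0.9511, 0.0000]
J3: z=[-0.9509, 0.3090, -0.0175] o=[0.3994, -0.5293, -0.7699] → [0.2841, 0.8635, -0.1942, -0.9509, 0.3090, -0.0175]
J4: z=[-0.0435, -0.0775, 0.9960] o=[0.2662, -0.1613, -0.7471] → [0.2618, 0.6887, 0.0650, -0.0435, -0.0775, 0.9960]
J5: z=[-0.5710, -0.8162, -0.0884] o=[0.7972, -0.5775, -0.3346] → [-0.3863, 0.2647, 0.0513, -0.5710, -0.8162, -0.0884]
J6: z=[0.5162, -0.4408, 0.7343] o=[0.3927, -0.6284, -0.0808] → [-0.1996, 0.2682, 0.3013, 0.5162, -0.4408, 0.7343]
q̇ = J⁺·V = [0.7260, -0.6020, -0.9190, 0.1380, 0.8250, 0.0940]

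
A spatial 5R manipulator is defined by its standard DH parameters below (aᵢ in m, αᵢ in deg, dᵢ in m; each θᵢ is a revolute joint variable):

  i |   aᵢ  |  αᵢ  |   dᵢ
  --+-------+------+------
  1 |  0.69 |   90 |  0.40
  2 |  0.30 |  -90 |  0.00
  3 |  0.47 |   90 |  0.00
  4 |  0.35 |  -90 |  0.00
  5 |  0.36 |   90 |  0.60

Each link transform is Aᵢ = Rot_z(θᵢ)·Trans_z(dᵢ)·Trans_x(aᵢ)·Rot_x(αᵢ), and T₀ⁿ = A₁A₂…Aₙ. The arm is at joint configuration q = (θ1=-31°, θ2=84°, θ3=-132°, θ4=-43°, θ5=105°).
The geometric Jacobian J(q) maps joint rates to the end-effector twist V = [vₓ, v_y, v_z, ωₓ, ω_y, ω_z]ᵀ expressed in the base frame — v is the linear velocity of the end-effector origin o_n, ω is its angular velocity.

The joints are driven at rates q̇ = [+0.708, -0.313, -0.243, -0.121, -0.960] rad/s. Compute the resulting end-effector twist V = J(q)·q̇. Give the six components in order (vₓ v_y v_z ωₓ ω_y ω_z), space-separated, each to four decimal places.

o_n = [-0.1755, -1.0911, 0.2728]
J₁: ẑ×o_n = [1.0911, -0.1755, 0.0000], ω = ẑ
J2: z=[-0.5150, -0.8572, 0.0000] o=[0.5914, -0.3554, 0.4000] → [0.1090, -0.0655, -0.2785, -0.5150, -0.8572, 0.0000]
J3: z=[-0.8525, 0.5122, 0.1045] o=[0.6183, -0.3715, 0.6984] → [-0.1427, -0.4457, 1.0200, -0.8525, 0.5122, 0.1045]
J4: z=[0.2780, 0.6136, -0.7391] o=[0.4103, -0.6540, 0.3856] → [-0.3922, 0.4643, 0.2379, 0.2780, 0.6136, -0.7391]
J5: z=[-0.9254, -0.0353, -0.3774] o=[0.5004, -0.9301, 0.1903] → [-0.0637, 0.3315, 0.1252, -0.9254, -0.0353, -0.3774]
V = J·q̇ = [0.8817, -0.3698, -0.3096, 1.2231, 0.1034, 1.1343]

0.8817 -0.3698 -0.3096 1.2231 0.1034 1.1343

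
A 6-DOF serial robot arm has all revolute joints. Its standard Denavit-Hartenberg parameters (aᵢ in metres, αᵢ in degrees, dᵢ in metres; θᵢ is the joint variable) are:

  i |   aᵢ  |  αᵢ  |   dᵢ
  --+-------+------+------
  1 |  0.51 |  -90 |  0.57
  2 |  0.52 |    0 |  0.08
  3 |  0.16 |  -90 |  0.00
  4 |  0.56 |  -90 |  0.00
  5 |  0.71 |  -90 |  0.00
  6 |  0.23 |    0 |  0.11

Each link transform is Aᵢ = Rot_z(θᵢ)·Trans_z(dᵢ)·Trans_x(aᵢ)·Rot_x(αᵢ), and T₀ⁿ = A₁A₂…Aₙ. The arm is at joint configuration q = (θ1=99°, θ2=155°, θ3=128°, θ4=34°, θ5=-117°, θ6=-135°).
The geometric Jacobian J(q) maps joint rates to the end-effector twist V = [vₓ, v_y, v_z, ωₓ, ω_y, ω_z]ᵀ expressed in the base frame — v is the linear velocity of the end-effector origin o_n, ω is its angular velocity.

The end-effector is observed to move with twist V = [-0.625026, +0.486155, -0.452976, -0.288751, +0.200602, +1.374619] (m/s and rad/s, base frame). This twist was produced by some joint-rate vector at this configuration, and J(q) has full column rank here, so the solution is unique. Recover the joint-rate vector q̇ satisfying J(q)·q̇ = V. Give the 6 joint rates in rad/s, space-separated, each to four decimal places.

0.9020 0.0320 0.6960 -0.2220 0.1050 0.7770

o_n = [0.1779, 0.6908, 0.6274]
J₁: ẑ×o_n = [-0.6908, 0.1779, 0.0000], ω = ẑ
J2: z=[-0.9877, -0.1564, 0.0000] o=[-0.0798, 0.5037, 0.5700] → [-0.0090, 0.0567, -0.1445, -0.9877, -0.1564, 0.0000]
J3: z=[-0.9877, -0.1564, 0.0000] o=[-0.0851, 0.0257, 0.3502] → [-0.0434, 0.2737, -0.6158, -0.9877, -0.1564, 0.0000]
J4: z=[-0.1524, 0.9624, -0.2250] o=[-0.0907, 0.0613, 0.5061] → [0.2583, -0.0420, -0.3545, -0.1524, 0.9624, -0.2250]
J5: z=[0.8385, 0.0054, -0.5449] o=[0.2023, 0.2134, 0.9585] → [0.2583, 0.2909, 0.4005, 0.8385, 0.0054, -0.5449]
J6: z=[0.3969, 0.6790, 0.6176] o=[-0.0628, 0.7347, 0.5558] → [0.0757, 0.1203, -0.1809, 0.3969, 0.6790, 0.6176]
q̇ = J⁺·V = [0.9020, 0.0320, 0.6960, -0.2220, 0.1050, 0.7770]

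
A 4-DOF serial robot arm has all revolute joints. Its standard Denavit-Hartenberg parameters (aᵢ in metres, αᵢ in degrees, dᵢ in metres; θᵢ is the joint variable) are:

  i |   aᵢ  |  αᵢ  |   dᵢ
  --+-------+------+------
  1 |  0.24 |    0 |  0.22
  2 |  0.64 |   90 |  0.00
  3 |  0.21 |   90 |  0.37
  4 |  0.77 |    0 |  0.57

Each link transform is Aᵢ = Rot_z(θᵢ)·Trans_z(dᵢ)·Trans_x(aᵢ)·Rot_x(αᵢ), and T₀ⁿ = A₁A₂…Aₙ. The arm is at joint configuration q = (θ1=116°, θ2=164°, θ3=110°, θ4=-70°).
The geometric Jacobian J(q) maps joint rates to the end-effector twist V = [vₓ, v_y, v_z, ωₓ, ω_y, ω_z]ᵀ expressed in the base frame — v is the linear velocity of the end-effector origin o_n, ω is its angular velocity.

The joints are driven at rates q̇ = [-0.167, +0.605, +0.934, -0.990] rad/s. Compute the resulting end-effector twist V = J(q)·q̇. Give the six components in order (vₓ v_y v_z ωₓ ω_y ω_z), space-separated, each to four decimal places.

0.6419 0.6396 -0.3241 -1.0814 0.7540 0.0994

o_n = [0.4190, -0.7212, 0.8598]
J₁: ẑ×o_n = [0.7212, 0.4190, -0.0000], ω = ẑ
J2: z=[0.0000, 0.0000, 1.0000] o=[-0.1052, 0.2157, 0.2200] → [0.9369, 0.5242, -0.0000, 0.0000, 0.0000, 1.0000]
J3: z=[-0.9848, -0.1736, 0.0000] o=[0.0059, -0.4146, 0.2200] → [-0.1111, 0.6300, 0.3737, -0.9848, -0.1736, 0.0000]
J4: z=[0.1632, -0.9254, 0.3420] o=[-0.3709, -0.4081, 0.4173] → [-0.3023, 0.1980, 0.6799, 0.1632, -0.9254, 0.3420]
V = J·q̇ = [0.6419, 0.6396, -0.3241, -1.0814, 0.7540, 0.0994]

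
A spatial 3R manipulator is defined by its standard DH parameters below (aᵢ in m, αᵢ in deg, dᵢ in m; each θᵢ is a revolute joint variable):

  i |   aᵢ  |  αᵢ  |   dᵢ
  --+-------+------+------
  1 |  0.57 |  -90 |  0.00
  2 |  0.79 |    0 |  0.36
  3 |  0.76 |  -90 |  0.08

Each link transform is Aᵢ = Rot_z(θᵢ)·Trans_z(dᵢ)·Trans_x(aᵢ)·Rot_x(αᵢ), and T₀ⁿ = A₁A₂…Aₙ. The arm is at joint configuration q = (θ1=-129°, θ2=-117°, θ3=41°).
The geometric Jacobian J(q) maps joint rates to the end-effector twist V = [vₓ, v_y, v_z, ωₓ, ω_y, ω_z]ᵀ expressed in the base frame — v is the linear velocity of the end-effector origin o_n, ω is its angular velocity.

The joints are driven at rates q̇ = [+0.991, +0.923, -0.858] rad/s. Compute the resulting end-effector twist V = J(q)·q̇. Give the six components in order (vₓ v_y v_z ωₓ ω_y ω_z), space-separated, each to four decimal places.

0.1397 -0.4498 0.3191 0.0505 -0.0409 0.9910

o_n = [0.0932, -0.5840, 1.4413]
J₁: ẑ×o_n = [0.5840, 0.0932, -0.0000], ω = ẑ
J2: z=[0.7771, -0.6293, 0.0000] o=[-0.3587, -0.4430, 0.0000] → [-0.9071, -1.1201, 0.1748, 0.7771, -0.6293, 0.0000]
J3: z=[0.7771, -0.6293, 0.0000] o=[0.1468, -0.3908, 0.7039] → [-0.4641, -0.5731, -0.1839, 0.7771, -0.6293, 0.0000]
V = J·q̇ = [0.1397, -0.4498, 0.3191, 0.0505, -0.0409, 0.9910]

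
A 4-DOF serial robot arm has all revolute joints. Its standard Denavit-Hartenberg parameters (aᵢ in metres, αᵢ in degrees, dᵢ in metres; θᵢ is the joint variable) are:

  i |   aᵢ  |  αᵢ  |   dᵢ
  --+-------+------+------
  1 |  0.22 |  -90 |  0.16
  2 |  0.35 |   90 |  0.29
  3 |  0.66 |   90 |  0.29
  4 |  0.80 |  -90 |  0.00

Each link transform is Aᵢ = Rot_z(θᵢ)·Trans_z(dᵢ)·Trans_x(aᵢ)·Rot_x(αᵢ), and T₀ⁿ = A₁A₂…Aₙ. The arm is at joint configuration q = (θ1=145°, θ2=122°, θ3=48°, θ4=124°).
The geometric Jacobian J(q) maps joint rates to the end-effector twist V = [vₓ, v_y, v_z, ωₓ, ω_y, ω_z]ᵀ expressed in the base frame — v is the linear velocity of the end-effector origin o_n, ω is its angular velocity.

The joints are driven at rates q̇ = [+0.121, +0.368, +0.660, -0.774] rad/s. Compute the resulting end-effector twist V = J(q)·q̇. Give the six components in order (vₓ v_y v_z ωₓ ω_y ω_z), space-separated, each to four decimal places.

-0.1401 -0.5956 -0.5878 -1.2163 -0.2298 0.2590

o_n = [-0.8857, 0.0732, -0.7626]
J₁: ẑ×o_n = [-0.0732, -0.8857, 0.0000], ω = ẑ
J2: z=[-0.5736, -0.8192, 0.0000] o=[-0.1802, 0.1262, 0.1600] → [0.7558, -0.5292, -0.5475, -0.5736, -0.8192, 0.0000]
J3: z=[-0.6947, 0.4864, -0.5299] o=[-0.1946, -0.2177, -0.1368] → [-0.1502, -0.0685, 0.1340, -0.6947, 0.4864, -0.5299]
J4: z=[0.7064, 0.3222, -0.6302] o=[-0.4857, -0.6127, -0.6650] → [0.4008, 0.3210, 0.6134, 0.7064, 0.3222, -0.6302]
V = J·q̇ = [-0.1401, -0.5956, -0.5878, -1.2163, -0.2298, 0.2590]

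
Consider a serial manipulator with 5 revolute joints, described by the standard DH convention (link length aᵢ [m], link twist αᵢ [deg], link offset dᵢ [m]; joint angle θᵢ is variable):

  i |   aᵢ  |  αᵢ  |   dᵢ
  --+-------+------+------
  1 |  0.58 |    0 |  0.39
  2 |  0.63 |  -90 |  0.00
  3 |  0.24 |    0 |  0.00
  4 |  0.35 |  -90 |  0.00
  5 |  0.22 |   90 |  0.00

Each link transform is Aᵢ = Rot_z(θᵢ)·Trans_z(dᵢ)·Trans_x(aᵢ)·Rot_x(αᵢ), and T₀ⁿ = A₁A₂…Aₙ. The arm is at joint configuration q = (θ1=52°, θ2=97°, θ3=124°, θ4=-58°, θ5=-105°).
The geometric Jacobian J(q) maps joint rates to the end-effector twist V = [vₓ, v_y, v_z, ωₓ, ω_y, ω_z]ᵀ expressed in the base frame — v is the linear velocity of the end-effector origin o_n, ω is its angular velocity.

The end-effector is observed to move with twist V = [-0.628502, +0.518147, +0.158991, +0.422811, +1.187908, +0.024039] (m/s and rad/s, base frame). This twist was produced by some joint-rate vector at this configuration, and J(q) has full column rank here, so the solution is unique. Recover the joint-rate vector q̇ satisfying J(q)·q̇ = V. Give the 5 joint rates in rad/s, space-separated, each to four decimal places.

o_n = [-0.2795, 0.5916, -0.0767]
J₁: ẑ×o_n = [-0.5916, -0.2795, 0.0000], ω = ẑ
J2: z=[0.0000, 0.0000, 1.0000] o=[0.3571, 0.4570, 0.3900] → [-0.1346, -0.6366, 0.0000, 0.0000, 0.0000, 1.0000]
J3: z=[-0.5150, -0.8572, 0.0000] o=[-0.1829, 0.7815, 0.3900] → [0.4000, -0.2404, 0.0150, -0.5150, -0.8572, 0.0000]
J4: z=[-0.5150, -0.8572, 0.0000] o=[-0.0679, 0.7124, 0.1910] → [0.2295, -0.1379, -0.1192, -0.5150, -0.8572, 0.0000]
J5: z=[0.7831, -0.4705, -0.4067] o=[-0.1899, 0.7857, -0.1287] → [-0.1034, -0.0043, -0.1941, 0.7831, -0.4705, -0.4067]
q̇ = J⁺·V = [0.7270, -0.8140, -0.3080, -0.9280, -0.2730]

0.7270 -0.8140 -0.3080 -0.9280 -0.2730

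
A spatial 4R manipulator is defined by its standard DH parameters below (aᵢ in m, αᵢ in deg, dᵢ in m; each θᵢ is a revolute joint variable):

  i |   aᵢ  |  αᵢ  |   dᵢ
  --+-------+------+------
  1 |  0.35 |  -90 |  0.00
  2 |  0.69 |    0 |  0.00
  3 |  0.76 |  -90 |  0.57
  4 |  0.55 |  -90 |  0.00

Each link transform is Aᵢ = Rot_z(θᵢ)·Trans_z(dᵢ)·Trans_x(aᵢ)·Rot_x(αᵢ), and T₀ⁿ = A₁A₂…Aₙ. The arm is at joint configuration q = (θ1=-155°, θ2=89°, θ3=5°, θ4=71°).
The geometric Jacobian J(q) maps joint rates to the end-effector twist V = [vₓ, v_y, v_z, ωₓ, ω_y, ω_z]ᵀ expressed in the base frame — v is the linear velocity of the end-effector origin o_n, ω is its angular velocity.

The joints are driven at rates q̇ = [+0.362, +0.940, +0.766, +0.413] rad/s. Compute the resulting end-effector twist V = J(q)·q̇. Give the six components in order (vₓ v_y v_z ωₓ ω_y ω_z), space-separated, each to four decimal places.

2.0531 0.9205 0.3147 1.0944 -1.3720 0.3908

o_n = [-0.2476, -0.1706, -1.6267]
J₁: ẑ×o_n = [0.1706, -0.2476, 0.0000], ω = ẑ
J2: z=[0.4226, -0.9063, 0.0000] o=[-0.3172, -0.1479, 0.0000] → [1.4743, 0.6875, 0.0535, 0.4226, -0.9063, 0.0000]
J3: z=[0.4226, -0.9063, 0.0000] o=[-0.3281, -0.1530, -0.6899] → [0.8490, 0.3959, 0.0655, 0.4226, -0.9063, 0.0000]
J4: z=[0.9041, 0.4216, 0.0698] o=[-0.0392, -0.6472, -1.4480] → [-0.1086, 0.1470, 0.5188, 0.9041, 0.4216, 0.0698]
V = J·q̇ = [2.0531, 0.9205, 0.3147, 1.0944, -1.3720, 0.3908]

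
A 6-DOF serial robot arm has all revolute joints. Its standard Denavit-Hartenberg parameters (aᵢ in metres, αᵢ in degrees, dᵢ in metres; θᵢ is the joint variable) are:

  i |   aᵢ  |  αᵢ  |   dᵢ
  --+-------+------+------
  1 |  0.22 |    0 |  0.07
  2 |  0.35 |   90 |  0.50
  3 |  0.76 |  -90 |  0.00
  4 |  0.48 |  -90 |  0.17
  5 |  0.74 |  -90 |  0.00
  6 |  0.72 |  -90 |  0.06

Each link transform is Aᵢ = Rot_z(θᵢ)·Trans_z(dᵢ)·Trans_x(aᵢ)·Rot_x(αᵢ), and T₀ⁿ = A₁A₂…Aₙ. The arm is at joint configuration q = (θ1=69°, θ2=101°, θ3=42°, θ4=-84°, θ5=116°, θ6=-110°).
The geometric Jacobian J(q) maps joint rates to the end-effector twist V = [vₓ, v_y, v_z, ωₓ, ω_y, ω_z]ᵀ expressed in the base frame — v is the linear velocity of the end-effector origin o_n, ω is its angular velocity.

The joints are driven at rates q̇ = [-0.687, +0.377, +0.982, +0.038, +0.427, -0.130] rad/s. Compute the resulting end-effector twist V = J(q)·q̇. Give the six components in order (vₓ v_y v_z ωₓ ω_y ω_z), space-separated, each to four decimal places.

1.1628 0.1038 1.3412 -0.1493 1.0961 -0.0318

o_n = [-1.4697, 0.6183, 1.3595]
J₁: ẑ×o_n = [-0.6183, -1.4697, 0.0000], ω = ẑ
J2: z=[0.0000, 0.0000, 1.0000] o=[0.0788, 0.2054, 0.0700] → [-0.4129, -1.5485, 0.0000, 0.0000, 0.0000, 1.0000]
J3: z=[0.1736, 0.9848, 0.0000] o=[-0.2658, 0.2662, 0.5700] → [0.7775, -0.1371, 1.2467, 0.1736, 0.9848, 0.0000]
J4: z=[0.6590, -0.1162, 0.7431] o=[-0.8221, 0.3642, 1.0785] → [-0.2215, -0.6665, 0.0922, 0.6590, -0.1162, 0.7431]
J5: z=[-0.7460, 0.0254, 0.6655] o=[-0.6639, 0.8211, 1.2384] → [0.1380, -0.4459, 0.1717, -0.7460, 0.0254, 0.6655]
J6: z=[0.2024, -0.9434, 0.2629] o=[-1.1333, 0.5763, 0.7215] → [-0.6130, -0.2176, -0.3088, 0.2024, -0.9434, 0.2629]
V = J·q̇ = [1.1628, 0.1038, 1.3412, -0.1493, 1.0961, -0.0318]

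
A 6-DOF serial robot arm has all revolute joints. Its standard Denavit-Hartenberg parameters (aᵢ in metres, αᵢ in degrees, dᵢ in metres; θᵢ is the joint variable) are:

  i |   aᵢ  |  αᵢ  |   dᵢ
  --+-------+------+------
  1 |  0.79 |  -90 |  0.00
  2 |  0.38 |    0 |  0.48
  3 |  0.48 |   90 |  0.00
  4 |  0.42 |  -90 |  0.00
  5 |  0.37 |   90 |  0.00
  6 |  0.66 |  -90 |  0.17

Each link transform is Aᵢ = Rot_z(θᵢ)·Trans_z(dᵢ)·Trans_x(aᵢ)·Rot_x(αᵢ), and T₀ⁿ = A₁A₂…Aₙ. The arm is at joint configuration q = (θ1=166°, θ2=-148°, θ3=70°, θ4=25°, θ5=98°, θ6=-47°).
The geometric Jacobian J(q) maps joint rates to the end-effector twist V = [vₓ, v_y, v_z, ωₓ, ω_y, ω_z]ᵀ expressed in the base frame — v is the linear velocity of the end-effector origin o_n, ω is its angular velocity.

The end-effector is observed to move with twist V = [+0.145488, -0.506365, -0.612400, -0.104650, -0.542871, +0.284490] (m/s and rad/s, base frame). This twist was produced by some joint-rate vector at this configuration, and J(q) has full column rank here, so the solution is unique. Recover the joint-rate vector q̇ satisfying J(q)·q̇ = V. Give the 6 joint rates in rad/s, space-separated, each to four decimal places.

o_n = [-1.5306, 0.1312, 1.1170]
J₁: ẑ×o_n = [-0.1312, -1.5306, 0.0000], ω = ẑ
J2: z=[-0.2419, -0.9703, 0.0000] o=[-0.7665, 0.1911, 0.0000] → [-1.0839, 0.2702, -0.7268, -0.2419, -0.9703, 0.0000]
J3: z=[-0.2419, -0.9703, 0.0000] o=[-0.5700, -0.3526, 0.2014] → [-0.8885, 0.2215, -1.0491, -0.2419, -0.9703, 0.0000]
J4: z=[0.9491, -0.2366, 0.2079] o=[-0.6668, -0.3284, 0.6709] → [-0.2011, -0.6030, 0.2319, 0.9491, -0.2366, 0.2079]
J5: z=[-0.1340, -0.9006, -0.4134] o=[-0.7865, -0.4815, 1.0432] → [0.1868, 0.3175, -0.7522, -0.1340, -0.9006, -0.4134]
J6: z=[-0.4144, -0.3280, 0.8489] o=[-1.1196, -0.3761, 0.9214] → [-0.4948, -0.2678, -0.3450, -0.4144, -0.3280, 0.8489]
q̇ = J⁺·V = [0.3880, -0.5510, 0.4790, 0.0310, 0.6110, 0.1680]

0.3880 -0.5510 0.4790 0.0310 0.6110 0.1680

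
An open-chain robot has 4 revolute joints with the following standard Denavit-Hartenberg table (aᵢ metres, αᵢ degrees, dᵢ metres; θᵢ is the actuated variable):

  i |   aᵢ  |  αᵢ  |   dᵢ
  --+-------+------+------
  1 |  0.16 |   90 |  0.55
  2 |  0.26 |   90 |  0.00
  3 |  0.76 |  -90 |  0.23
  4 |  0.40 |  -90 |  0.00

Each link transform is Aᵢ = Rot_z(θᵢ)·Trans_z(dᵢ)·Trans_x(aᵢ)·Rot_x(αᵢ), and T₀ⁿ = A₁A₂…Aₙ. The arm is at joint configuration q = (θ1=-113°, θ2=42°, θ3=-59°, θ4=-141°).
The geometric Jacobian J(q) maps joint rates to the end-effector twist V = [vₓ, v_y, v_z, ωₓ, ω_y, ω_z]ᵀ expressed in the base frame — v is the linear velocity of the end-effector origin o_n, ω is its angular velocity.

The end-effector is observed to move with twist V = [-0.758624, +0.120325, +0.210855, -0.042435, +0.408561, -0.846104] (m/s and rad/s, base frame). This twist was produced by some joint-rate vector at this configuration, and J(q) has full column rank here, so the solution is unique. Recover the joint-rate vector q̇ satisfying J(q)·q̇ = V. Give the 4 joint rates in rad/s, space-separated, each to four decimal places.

-0.8790 0.3460 -0.2650 -0.2860

o_n = [0.0233, -0.9305, 0.5208]
J₁: ẑ×o_n = [0.9305, 0.0233, -0.0000], ω = ẑ
J2: z=[-0.9205, 0.3907, 0.0000] o=[-0.0625, -0.1473, 0.5500] → [-0.0114, -0.0269, 0.6875, -0.9205, 0.3907, 0.0000]
J3: z=[-0.2615, -0.6159, -0.7431] o=[-0.1380, -0.3251, 0.7240] → [-0.3247, -0.1730, 0.2576, -0.2615, -0.6159, -0.7431]
J4: z=[-0.7230, -0.3851, 0.5736] o=[0.2879, -0.9891, 0.8150] → [0.0797, -0.3645, -0.1443, -0.7230, -0.3851, 0.5736]
q̇ = J⁺·V = [-0.8790, 0.3460, -0.2650, -0.2860]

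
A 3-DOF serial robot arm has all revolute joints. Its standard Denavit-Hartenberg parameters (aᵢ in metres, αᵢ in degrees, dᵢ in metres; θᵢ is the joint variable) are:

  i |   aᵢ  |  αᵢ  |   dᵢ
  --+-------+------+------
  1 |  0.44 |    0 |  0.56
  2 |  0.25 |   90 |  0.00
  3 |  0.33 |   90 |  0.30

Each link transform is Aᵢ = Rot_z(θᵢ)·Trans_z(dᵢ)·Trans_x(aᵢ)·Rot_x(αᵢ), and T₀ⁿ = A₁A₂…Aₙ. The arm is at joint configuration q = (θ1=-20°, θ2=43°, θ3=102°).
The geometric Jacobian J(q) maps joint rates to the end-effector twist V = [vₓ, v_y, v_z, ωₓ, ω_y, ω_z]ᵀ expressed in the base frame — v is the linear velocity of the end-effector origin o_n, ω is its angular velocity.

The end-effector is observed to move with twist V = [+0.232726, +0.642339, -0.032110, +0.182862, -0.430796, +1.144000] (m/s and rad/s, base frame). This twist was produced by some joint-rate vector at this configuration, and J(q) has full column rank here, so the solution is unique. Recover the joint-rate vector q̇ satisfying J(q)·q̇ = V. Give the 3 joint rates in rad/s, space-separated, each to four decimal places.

o_n = [0.6977, -0.3558, 0.8828]
J₁: ẑ×o_n = [0.3558, 0.6977, -0.0000], ω = ẑ
J2: z=[0.0000, 0.0000, 1.0000] o=[0.4135, -0.1505, 0.5600] → [0.2053, 0.2842, -0.0000, 0.0000, 0.0000, 1.0000]
J3: z=[0.3907, -0.9205, 0.0000] o=[0.6436, -0.0528, 0.5600] → [-0.2971, -0.1261, -0.0686, 0.3907, -0.9205, 0.0000]
q̇ = J⁺·V = [0.9100, 0.2340, 0.4680]

0.9100 0.2340 0.4680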